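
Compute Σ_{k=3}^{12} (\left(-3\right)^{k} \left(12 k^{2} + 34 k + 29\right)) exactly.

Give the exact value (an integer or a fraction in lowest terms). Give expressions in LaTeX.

Σ = 894414096

Compute t_(k+1)/t_k: get 3*(-12*k**2 - 58*k - 75)/(12*k**2 + 34*k + 29).
A = -3, B = 1, C = k**2 + 17*k/6 + 29/12.
Key eq: (-3)·f(k+1) = (1)·f(k) + (k**2 + 17*k/6 + 29/12).
deg f ≤ 2 (via 0,0,2).
Coefficient equations give f(k) = -(3*k**2 + 4*k + 2)/12.
Then R = B(k−1)f/C = -(3*k**2 + 4*k + 2)/(12*k**2 + 34*k + 29), so s_k = R(k)·t_k = (-3)**k*(-3*k**2 - 4*k - 2).
Check: Δs_k = (-3)**k*(12*k**2 + 34*k + 29). ✓
Telescoping: Σ = s_(13) − s_(3) = 894415203 − (1107) = 894414096.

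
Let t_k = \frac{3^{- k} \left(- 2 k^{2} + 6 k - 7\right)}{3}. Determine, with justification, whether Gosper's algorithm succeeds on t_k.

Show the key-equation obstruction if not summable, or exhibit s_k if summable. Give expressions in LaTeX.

Ratio r(k) = (2*k**2 - 2*k + 3)/(3*(2*k**2 - 6*k + 7)).
Factor: A=1/3; B=1; C=k**2 - 3*k + 7/2.
Solve (1/3)·f(k+1) − (1)·f(k) = k**2 - 3*k + 7/2.
From deg A=0, deg B=0, deg C=2: d=2.
Match coefficients ⇒ f(k) = -3*(k**2 - 2*k + 3)/2.
R(k) = B(k−1)·f(k)/C(k) = -3*(k**2 - 2*k + 3)/(2*k**2 - 6*k + 7); s_k = R·t_k = (k**2 - 2*k + 3)/3**k.
s_(k+1) − s_k = (-2*k**2 + 6*k - 7)/(3*3**k) = t_k.

Yes. s_k = 3^{- k} \left(k^{2} - 2 k + 3\right).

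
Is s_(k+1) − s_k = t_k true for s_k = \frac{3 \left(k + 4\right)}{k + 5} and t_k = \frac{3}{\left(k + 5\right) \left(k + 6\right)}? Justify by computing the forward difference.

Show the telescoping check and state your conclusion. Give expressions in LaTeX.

s_(k+1) = 3*(k + 5)/(k + 6)
s_(k+1) − s_k = 3/(k**2 + 11*k + 30)
(s_(k+1) − s_k) − t_k = 0

valid (s_(k+1) − s_k reduces to t_k)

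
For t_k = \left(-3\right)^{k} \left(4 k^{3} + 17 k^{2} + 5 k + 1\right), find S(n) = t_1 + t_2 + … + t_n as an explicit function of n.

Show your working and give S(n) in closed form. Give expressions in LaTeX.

S(n) = 3 \left(-3\right)^{n} n \left(n^{2} + 5 n + 3\right)

Ratio r(k) = 3*(-4*k**3 - 29*k**2 - 51*k - 27)/(4*k**3 + 17*k**2 + 5*k + 1).
Normal form (A,B,C) = (-3, 1, k**3 + 17*k**2/4 + 5*k/4 + 1/4).
Set up (-3)·f(k+1) − (1)·f(k) − (k**3 + 17*k**2/4 + 5*k/4 + 1/4) = 0.
From deg A=0, deg B=0, deg C=3: d=3.
Solving with deg f ≤ 3: f(k) = -(k - 1)*(k**2 + 3*k - 1)/4.
Then R = B(k−1)f/C = -(k - 1)*(k**2 + 3*k - 1)/(4*k**3 + 17*k**2 + 5*k + 1), so s_k = R(k)·t_k = (-3)**k*(-k**3 - 2*k**2 + 4*k - 1).
Verify: (-3)**k*(4*k**3 + 17*k**2 + 5*k + 1) matches t_k.
Evaluate: s_(n+1) = 3*(-3)**n*n*(n**2 + 5*n + 3); subtract s_(1) = 0 ⇒ S(n) = 3*(-3)**n*n*(n**2 + 5*n + 3).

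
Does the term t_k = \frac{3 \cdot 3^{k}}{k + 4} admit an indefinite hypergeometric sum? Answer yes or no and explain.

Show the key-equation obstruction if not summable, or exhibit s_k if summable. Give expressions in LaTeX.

No; the degree bound rules out any f.

Compute t_(k+1)/t_k: get 3*(k + 4)/(k + 5).
Gosper form: A/B · C(k+1)/C(k) with A=3*k + 12, B=k + 5, C=1.
f must satisfy (3*k + 12)·f(k+1) − (k + 4)·f(k) = 1.
Degrees (1,1,0) ⇒ d ≤ -1.
deg f ≤ -1 is impossible — no certificate.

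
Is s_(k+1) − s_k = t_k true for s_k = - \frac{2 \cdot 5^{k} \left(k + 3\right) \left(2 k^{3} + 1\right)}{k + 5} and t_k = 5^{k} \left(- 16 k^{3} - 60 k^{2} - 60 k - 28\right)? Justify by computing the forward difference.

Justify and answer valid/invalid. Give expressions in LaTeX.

s_(k+1) = -10*5**k*(k + 4)*(2*(k + 1)**3 + 1)/(k + 6)
s_(k+1) − s_k = 5**k*(-16*k**5 - 204*k**4 - 928*k**3 - 1768*k**2 - 1452*k - 564)/(k**2 + 11*k + 30)
(s_(k+1) − s_k) − t_k = 5**k*(32*k**4 + 272*k**3 + 720*k**2 + 656*k + 276)/(k**2 + 11*k + 30)

Invalid: residual \frac{5^{k} \left(32 k^{4} + 272 k^{3} + 720 k^{2} + 656 k + 276\right)}{k^{2} + 11 k + 30} ≠ 0.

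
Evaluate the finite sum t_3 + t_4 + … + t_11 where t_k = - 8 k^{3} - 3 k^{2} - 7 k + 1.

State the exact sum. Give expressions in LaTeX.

t_(k+1)/t_k = (8*k**3 + 27*k**2 + 37*k + 17)/(8*k**3 + 3*k**2 + 7*k - 1).
Factor: A=1; B=1; C=k**3 + 3*k**2/8 + 7*k/8 - 1/8.
Need (1)·f(k+1) − (1)·f(k) = k**3 + 3*k**2/8 + 7*k/8 - 1/8.
Bound: deg f ≤ 4.
Coefficient equations give f(k) = k*(2*k**3 - 3*k**2 + 4*k - 4)/8.
Certificate R = B(k−1)f/C = k*(2*k**3 - 3*k**2 + 4*k - 4)/(8*k**3 + 3*k**2 + 7*k - 1) gives s_k = k*(-2*k**3 + 3*k**2 - 4*k + 4).
Δs = -8*k**3 - 3*k**2 - 7*k + 1, as required.
Sum = s_(12) − s_(3); s_(12) = -36816, s_(3) = -105 ⇒ -36711.

Σ = -36711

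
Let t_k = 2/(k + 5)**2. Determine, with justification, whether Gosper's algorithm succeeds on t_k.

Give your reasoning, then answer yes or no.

The ratio is (k + 5)**2/(k + 6)**2.
Gosper form: A/B · C(k+1)/C(k) with A=k**2 + 10*k + 25, B=k**2 + 12*k + 36, C=1.
Set up (k**2 + 10*k + 25)·f(k+1) − (k**2 + 10*k + 25)·f(k) − (1) = 0.
Bound: deg f ≤ 0.
Put f(k) = c0: A·f(k+1) − B(k−1)·f(k) − C = -1; need -1 = 0 — inconsistent ⇒ no f, not summable.

No — the linear system for f has no solution.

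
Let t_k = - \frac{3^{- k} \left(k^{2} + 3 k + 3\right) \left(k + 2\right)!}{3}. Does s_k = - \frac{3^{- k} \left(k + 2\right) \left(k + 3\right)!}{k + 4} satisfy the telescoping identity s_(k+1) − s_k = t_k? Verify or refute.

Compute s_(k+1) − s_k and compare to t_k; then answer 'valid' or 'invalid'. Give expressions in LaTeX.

s_(k+1) = -(k + 3)*factorial(k + 4)/(3*3**k*(k + 5))
s_(k+1) − s_k = -(k**3 + 8*k**2 + 19*k + 18)*factorial(k + 3)/(3*3**k*(k + 4)*(k + 5))
(s_(k+1) − s_k) − t_k = (k + 1)*(k**2 + 6*k + 6)*factorial(k + 2)/(3*3**k*(k + 4)*(k + 5))

Invalid: residual \frac{3^{- k} \left(k + 1\right) \left(k^{2} + 6 k + 6\right) \left(k + 2\right)!}{3 \left(k + 4\right) \left(k + 5\right)} ≠ 0.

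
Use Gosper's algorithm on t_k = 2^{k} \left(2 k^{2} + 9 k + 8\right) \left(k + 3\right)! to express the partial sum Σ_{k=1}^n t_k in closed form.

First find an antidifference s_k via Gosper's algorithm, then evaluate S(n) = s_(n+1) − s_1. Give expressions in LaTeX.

The ratio is 2*(2*k**3 + 21*k**2 + 71*k + 76)/(2*k**2 + 9*k + 8).
Gosper form: A/B · C(k+1)/C(k) with A=2*k + 8, B=1, C=k**2 + 9*k/2 + 4.
Need (2*k + 8)·f(k+1) − (1)·f(k) = k**2 + 9*k/2 + 4.
Degrees (1,0,2) ⇒ d ≤ 1.
Match coefficients ⇒ f(k) = k/2.
Get s_k = R·t_k = 2**k*k*factorial(k + 3) with R(k) = B(k−1)f(k)/C(k) = k/(2*k**2 + 9*k + 8).
Δs = 2**k*(2*k**2 + 9*k + 8)*factorial(k + 3), as required.
s_(n+1) = 2**(n + 1)*(n + 1)*factorial(n + 4) and s_(1) = 48, so S(n) = 2*2**n*n*factorial(n + 4) + 2*2**n*factorial(n + 4) - 48.

S(n) = 2 \cdot 2^{n} n \left(n + 4\right)! + 2 \cdot 2^{n} \left(n + 4\right)! - 48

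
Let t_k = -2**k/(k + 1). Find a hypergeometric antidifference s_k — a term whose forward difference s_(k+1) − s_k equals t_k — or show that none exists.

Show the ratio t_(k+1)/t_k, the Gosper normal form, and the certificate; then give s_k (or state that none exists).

t_(k+1)/t_k = 2*(k + 1)/(k + 2).
Normal form (A,B,C) = (2*k + 2, k + 2, 1).
Solve (2*k + 2)·f(k+1) − (k + 1)·f(k) = 1.
deg f ≤ -1 (via 1,1,0).
Negative degree bound (-1): no f exists, t_k not Gosper-summable.

none — t_k is not Gosper-summable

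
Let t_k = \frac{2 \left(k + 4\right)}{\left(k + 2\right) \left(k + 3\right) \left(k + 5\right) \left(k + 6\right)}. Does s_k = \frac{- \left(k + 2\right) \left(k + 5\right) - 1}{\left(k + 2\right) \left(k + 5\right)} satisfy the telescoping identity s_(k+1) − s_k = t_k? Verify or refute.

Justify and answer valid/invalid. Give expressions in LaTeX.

s_(k+1) = (-(k + 3)*(k + 6) - 1)/((k + 3)*(k + 6))
s_(k+1) − s_k = 2*(k + 4)/(k**4 + 16*k**3 + 91*k**2 + 216*k + 180)
(s_(k+1) − s_k) − t_k = 0

valid (s_(k+1) − s_k reduces to t_k)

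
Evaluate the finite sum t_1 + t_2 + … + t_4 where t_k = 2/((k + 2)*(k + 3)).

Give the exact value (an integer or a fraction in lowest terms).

Σ = 8/21

Step 1: r(k) = (k + 2)/(k + 4).
Gosper form: A/B · C(k+1)/C(k) with A=k + 2, B=k + 4, C=1.
Need (k + 2)·f(k+1) − (k + 3)·f(k) = 1.
From deg A=1, deg B=1, deg C=0: d=1.
Solving with deg f ≤ 1: f(k) = k/2.
So s_k = (B(k−1)f/C)·t_k = (k*(k + 3)/2)·t_k = k/(k + 2).
s_(k+1) − s_k = 2/(k**2 + 5*k + 6) = t_k.
Sum = s_(5) − s_(1); s_(5) = 5/7, s_(1) = 1/3 ⇒ 8/21.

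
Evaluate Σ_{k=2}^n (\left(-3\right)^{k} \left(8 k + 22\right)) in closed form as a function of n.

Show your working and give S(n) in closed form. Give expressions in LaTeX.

S(n) = 6 \left(-3\right)^{n} n + 18 \left(-3\right)^{n} + 72

t_(k+1)/t_k = 3*(-4*k - 15)/(4*k + 11).
Take A(k)=-3, B(k)=1, C(k)=k + 11/4.
Set up (-3)·f(k+1) − (1)·f(k) − (k + 11/4) = 0.
Bound: deg f ≤ 1.
A polynomial solution: f(k) = -(k + 2)/4.
Certificate R = B(k−1)f/C = -(k + 2)/(4*k + 11) gives s_k = -2*(-3)**k*(k + 2).
Verify: (-3)**k*(8*k + 22) matches t_k.
Telescope: S(n) = s_(n+1) − s_(2) = 6*(-3)**n*(n + 3) − (-72) = 6*(-3)**n*n + 18*(-3)**n + 72.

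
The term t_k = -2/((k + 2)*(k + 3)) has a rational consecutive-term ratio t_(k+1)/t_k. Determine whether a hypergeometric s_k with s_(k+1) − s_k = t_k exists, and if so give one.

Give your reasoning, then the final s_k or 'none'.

Compute t_(k+1)/t_k: get (k + 2)/(k + 4).
Factor: A=k + 2; B=k + 4; C=1.
f must satisfy (k + 2)·f(k+1) − (k + 3)·f(k) = 1.
Bound: deg f ≤ 1.
Solving with deg f ≤ 1: f(k) = k/2.
R(k) = B(k−1)·f(k)/C(k) = k*(k + 3)/2; s_k = R·t_k = -k/(k + 2).
Δs = -2/(k**2 + 5*k + 6), as required.

s_k = -k/(k + 2)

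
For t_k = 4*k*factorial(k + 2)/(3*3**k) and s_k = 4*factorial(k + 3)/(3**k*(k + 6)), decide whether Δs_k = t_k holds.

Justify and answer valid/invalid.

s_(k+1) = 4*factorial(k + 4)/(3*3**k*(k + 7))
s_(k+1) − s_k = 4*(k**2 + 7*k + 3)*factorial(k + 3)/(3*3**k*(k + 6)*(k + 7))
(s_(k+1) − s_k) − t_k = -4*(k**2 + 6*k - 3)*factorial(k + 2)/(3**k*(k + 6)*(k + 7))

Invalid: residual -4*(k**2 + 6*k - 3)*factorial(k + 2)/(3**k*(k + 6)*(k + 7)) ≠ 0.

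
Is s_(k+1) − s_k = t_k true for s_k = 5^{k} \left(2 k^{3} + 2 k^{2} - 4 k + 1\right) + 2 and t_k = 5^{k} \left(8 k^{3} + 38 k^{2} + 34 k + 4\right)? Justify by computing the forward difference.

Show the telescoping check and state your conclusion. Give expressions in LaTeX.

s_(k+1) = 5**(k + 1)*(-4*k + 2*(k + 1)**3 + 2*(k + 1)**2 - 3) + 2
s_(k+1) − s_k = 5**k*(8*k**3 + 38*k**2 + 34*k + 4)
(s_(k+1) − s_k) − t_k = 0

valid (s_(k+1) − s_k reduces to t_k)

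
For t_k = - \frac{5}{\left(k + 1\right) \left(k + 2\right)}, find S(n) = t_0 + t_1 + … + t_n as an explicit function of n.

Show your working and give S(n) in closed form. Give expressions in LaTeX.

r(k) = (k + 1)/(k + 3) after simplifying.
Take A(k)=k + 1, B(k)=k + 3, C(k)=1.
Key eq: (k + 1)·f(k+1) = (k + 2)·f(k) + (1).
d = 1 from the (1,1,0) case.
Solve for f: f(k) = k (degree 1 ≤ 1).
Certificate R = B(k−1)f/C = k*(k + 2) gives s_k = -5*k/(k + 1).
Verify: -5/(k**2 + 3*k + 2) matches t_k.
Evaluate: s_(n+1) = 5*(-n - 1)/(n + 2); subtract s_(0) = 0 ⇒ S(n) = 5*(-n - 1)/(n + 2).

S(n) = \frac{5 \left(- n - 1\right)}{n + 2}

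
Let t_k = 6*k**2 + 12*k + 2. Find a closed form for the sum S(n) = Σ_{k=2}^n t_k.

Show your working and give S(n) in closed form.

t_(k+1)/t_k = (3*k**2 + 12*k + 10)/(3*k**2 + 6*k + 1).
A = 1, B = 1, C = k**2 + 2*k + 1/3.
Set up (1)·f(k+1) − (1)·f(k) − (k**2 + 2*k + 1/3) = 0.
Bound: deg f ≤ 3.
Solve for f: f(k) = k*(2*k**2 + 3*k - 3)/6 (degree 3 ≤ 3).
Then R = B(k−1)f/C = k*(2*k**2 + 3*k - 3)/(2*(3*k**2 + 6*k + 1)), so s_k = R(k)·t_k = k*(2*k**2 + 3*k - 3).
Δs = 6*k**2 + 12*k + 2, as required.
Σ_(k=2)^n t_k = s_(n+1) − s_(2) = (2*n**3 + 9*n**2 + 9*n + 2) − (22), i.e. 2*n**3 + 9*n**2 + 9*n - 20.

S(n) = 2*n**3 + 9*n**2 + 9*n - 20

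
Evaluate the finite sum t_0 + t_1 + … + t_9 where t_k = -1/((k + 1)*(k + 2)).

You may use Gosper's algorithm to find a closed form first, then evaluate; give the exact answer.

Step 1: r(k) = (k + 1)/(k + 3).
Gosper form: A/B · C(k+1)/C(k) with A=k + 1, B=k + 3, C=1.
Solve (k + 1)·f(k+1) − (k + 2)·f(k) = 1.
Degrees (1,1,0) ⇒ d ≤ 1.
Coefficient equations give f(k) = k.
Certificate R = B(k−1)f/C = k*(k + 2) gives s_k = -k/(k + 1).
Δs = -1/(k**2 + 3*k + 2), as required.
Telescoping: Σ = s_(10) − s_(0) = -10/11 − (0) = -10/11.

Σ = -10/11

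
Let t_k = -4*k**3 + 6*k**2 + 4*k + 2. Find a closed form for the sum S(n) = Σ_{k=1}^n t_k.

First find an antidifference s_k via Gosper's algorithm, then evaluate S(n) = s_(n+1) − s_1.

r(k) = (2*k**3 + 3*k**2 - 2*k - 4)/(2*k**3 - 3*k**2 - 2*k - 1) after simplifying.
Take A(k)=1, B(k)=1, C(k)=k**3 - 3*k**2/2 - k - 1/2.
Solve (1)·f(k+1) − (1)·f(k) = k**3 - 3*k**2/2 - k - 1/2.
Bound: deg f ≤ 4.
Coefficient equations give f(k) = k*(k**3 - 4*k**2 + 2*k - 1)/4.
So s_k = (B(k−1)f/C)·t_k = (k*(k**3 - 4*k**2 + 2*k - 1)/(2*(2*k**3 - 3*k**2 - 2*k - 1)))·t_k = k*(-k**3 + 4*k**2 - 2*k + 1).
s_(k+1) − s_k = -4*k**3 + 6*k**2 + 4*k + 2 = t_k.
s_(n+1) = -n**4 + 4*n**2 + 5*n + 2 and s_(1) = 2, so S(n) = n*(-n**3 + 4*n + 5).

S(n) = n*(-n**3 + 4*n + 5)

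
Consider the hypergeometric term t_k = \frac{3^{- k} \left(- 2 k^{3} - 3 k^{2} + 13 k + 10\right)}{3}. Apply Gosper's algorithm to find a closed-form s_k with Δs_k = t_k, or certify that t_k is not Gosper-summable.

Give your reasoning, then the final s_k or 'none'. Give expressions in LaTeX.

t_(k+1)/t_k = (2*k**3 + 9*k**2 - k - 18)/(3*(2*k**3 + 3*k**2 - 13*k - 10)).
Normal form (A,B,C) = (1/3, 1, k**3 + 3*k**2/2 - 13*k/2 - 5).
Set up (1/3)·f(k+1) − (1)·f(k) − (k**3 + 3*k**2/2 - 13*k/2 - 5) = 0.
d = 3 from the (0,0,3) case.
Match coefficients ⇒ f(k) = -3*(k + 1)*(k**2 + 2*k - 4)/2.
Then R = B(k−1)f/C = -3*(k + 1)*(k**2 + 2*k - 4)/(2*k**3 + 3*k**2 - 13*k - 10), so s_k = R(k)·t_k = (k**3 + 3*k**2 - 2*k - 4)/3**k.
Check: Δs_k = (-2*k**3 - 3*k**2 + 13*k + 10)/(3*3**k). ✓

s_k = 3^{- k} \left(k^{3} + 3 k^{2} - 2 k - 4\right)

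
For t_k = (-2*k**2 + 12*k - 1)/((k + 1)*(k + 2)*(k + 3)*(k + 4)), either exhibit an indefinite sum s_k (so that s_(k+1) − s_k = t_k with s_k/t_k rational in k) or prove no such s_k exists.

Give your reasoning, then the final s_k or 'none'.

s_k = k*(2*k - 3)/((k + 1)*(k + 2)*(k + 3))

Compute t_(k+1)/t_k: get -(k + 1)*(12*k - 2*(k + 1)**2 + 11)/((k + 5)*(2*k**2 - 12*k + 1)).
A = k + 1, B = k + 5, C = k**2 - 6*k + 1/2.
Key eq: (k + 1)·f(k+1) = (k + 4)·f(k) + (k**2 - 6*k + 1/2).
From deg A=1, deg B=1, deg C=2: d=3.
Match coefficients ⇒ f(k) = -k*(2*k - 3)/2.
Get s_k = R·t_k = k*(2*k - 3)/((k + 1)*(k + 2)*(k + 3)) with R(k) = B(k−1)f(k)/C(k) = -k*(k + 4)*(2*k - 3)/(2*k**2 - 12*k + 1).
s_(k+1) − s_k = (-2*k**2 + 12*k - 1)/(k**4 + 10*k**3 + 35*k**2 + 50*k + 24) = t_k.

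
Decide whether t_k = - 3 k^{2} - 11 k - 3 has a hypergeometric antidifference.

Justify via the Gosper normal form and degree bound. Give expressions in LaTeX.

Ratio r(k) = (3*k**2 + 17*k + 17)/(3*k**2 + 11*k + 3).
A = 1, B = 1, C = k**2 + 11*k/3 + 1.
Set up (1)·f(k+1) − (1)·f(k) − (k**2 + 11*k/3 + 1) = 0.
Degrees (0,0,2) ⇒ d ≤ 3.
A polynomial solution: f(k) = k*(k**2 + 4*k - 2)/3.
R(k) = B(k−1)·f(k)/C(k) = k*(k**2 + 4*k - 2)/(3*k**2 + 11*k + 3); s_k = R·t_k = k*(-k**2 - 4*k + 2).
s_(k+1) − s_k = -3*k**2 - 11*k - 3 = t_k.

Yes. s_k = k \left(- k^{2} - 4 k + 2\right).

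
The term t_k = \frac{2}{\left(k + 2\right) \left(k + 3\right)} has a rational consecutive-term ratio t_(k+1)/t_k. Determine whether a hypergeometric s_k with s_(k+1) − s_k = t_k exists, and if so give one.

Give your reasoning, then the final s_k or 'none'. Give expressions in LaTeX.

Step 1: r(k) = (k + 2)/(k + 4).
So A=k + 2 and B=k + 4, with C=1.
Solve (k + 2)·f(k+1) − (k + 3)·f(k) = 1.
Degrees (1,1,0) ⇒ d ≤ 1.
Match coefficients ⇒ f(k) = k/2.
Certificate R = B(k−1)f/C = k*(k + 3)/2 gives s_k = k/(k + 2).
Verify: 2/(k**2 + 5*k + 6) matches t_k.

s_k = \frac{k}{k + 2}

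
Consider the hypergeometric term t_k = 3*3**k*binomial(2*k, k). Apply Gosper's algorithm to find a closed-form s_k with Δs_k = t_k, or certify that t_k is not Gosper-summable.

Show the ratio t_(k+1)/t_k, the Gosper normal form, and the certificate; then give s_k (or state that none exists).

not Gosper-summable; s_k does not exist

Compute t_(k+1)/t_k: get 6*(2*k + 1)/(k + 1).
So A=12*k + 6 and B=k + 1, with C=1.
Key eq: (12*k + 6)·f(k+1) = (k)·f(k) + (1).
d = -1 from the (1,1,0) case.
deg f ≤ -1 is impossible — no certificate.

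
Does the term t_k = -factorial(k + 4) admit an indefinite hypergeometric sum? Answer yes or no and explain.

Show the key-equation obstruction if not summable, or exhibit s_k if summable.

No; the degree bound rules out any f.

Compute t_(k+1)/t_k: get k + 5.
Take A(k)=k + 5, B(k)=1, C(k)=1.
Need (k + 5)·f(k+1) − (1)·f(k) = 1.
Bound: deg f ≤ -1.
deg f ≤ -1 is impossible — no certificate.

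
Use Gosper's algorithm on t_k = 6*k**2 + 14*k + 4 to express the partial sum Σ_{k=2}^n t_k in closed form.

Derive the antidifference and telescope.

S(n) = 2*n**3 + 10*n**2 + 12*n - 24

Ratio r(k) = (3*k**2 + 13*k + 12)/(3*k**2 + 7*k + 2).
Gosper form: A/B · C(k+1)/C(k) with A=1, B=1, C=k**2 + 7*k/3 + 2/3.
Key eq: (1)·f(k+1) = (1)·f(k) + (k**2 + 7*k/3 + 2/3).
Bound: deg f ≤ 3.
Solve for f: f(k) = k*(k**2 + 2*k - 1)/3 (degree 3 ≤ 3).
Get s_k = R·t_k = 2*k*(k**2 + 2*k - 1) with R(k) = B(k−1)f(k)/C(k) = k*(k**2 + 2*k - 1)/((k + 2)*(3*k + 1)).
s_(k+1) − s_k = 6*k**2 + 14*k + 4 = t_k.
Evaluate: s_(n+1) = 2*n**3 + 10*n**2 + 12*n + 4; subtract s_(2) = 28 ⇒ S(n) = 2*n**3 + 10*n**2 + 12*n - 24.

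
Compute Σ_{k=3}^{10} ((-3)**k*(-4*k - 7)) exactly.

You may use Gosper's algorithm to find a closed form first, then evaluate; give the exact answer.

Σ = -2125656

The ratio is 3*(-4*k - 11)/(4*k + 7).
So A=-3 and B=1, with C=k + 7/4.
f must satisfy (-3)·f(k+1) − (1)·f(k) = k + 7/4.
deg f ≤ 1 (via 0,0,1).
Solve for f: f(k) = -(k + 1)/4 (degree 1 ≤ 1).
Get s_k = R·t_k = (-3)**k*(k + 1) with R(k) = B(k−1)f(k)/C(k) = -(k + 1)/(4*k + 7).
Check: Δs_k = (-3)**k*(-4*k - 7). ✓
Σ_(k=3)^(10) t_k = s_(11) − s_(3) = -2125764 − (-108) = -2125656.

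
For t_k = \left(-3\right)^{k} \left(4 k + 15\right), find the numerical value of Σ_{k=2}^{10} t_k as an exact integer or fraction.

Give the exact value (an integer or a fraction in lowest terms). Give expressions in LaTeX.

The ratio is 3*(-4*k - 19)/(4*k + 15).
Take A(k)=-3, B(k)=1, C(k)=k + 15/4.
Solve (-3)·f(k+1) − (1)·f(k) = k + 15/4.
From deg A=0, deg B=0, deg C=1: d=1.
Solve for f: f(k) = -(k + 3)/4 (degree 1 ≤ 1).
Then R = B(k−1)f/C = -(k + 3)/(4*k + 15), so s_k = R(k)·t_k = (-3)**k*(-k - 3).
Δs = (-3)**k*(4*k + 15), as required.
Σ_(k=2)^(10) t_k = s_(11) − s_(2) = 2480058 − (-45) = 2480103.

Σ = 2480103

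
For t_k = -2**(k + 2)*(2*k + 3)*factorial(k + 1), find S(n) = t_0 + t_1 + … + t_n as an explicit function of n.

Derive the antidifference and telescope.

The ratio is 2*(k + 2)*(2*k + 5)/(2*k + 3).
A = 2*k + 4, B = 1, C = k + 3/2.
Set up (2*k + 4)·f(k+1) − (1)·f(k) − (k + 3/2) = 0.
Degrees (1,0,1) ⇒ d ≤ 0.
Match coefficients ⇒ f(k) = 1/2.
Get s_k = R·t_k = -2**(k + 2)*factorial(k + 1) with R(k) = B(k−1)f(k)/C(k) = 1/(2*k + 3).
Verify: -2**(k + 2)*(2*k + 3)*factorial(k + 1) matches t_k.
Telescope: S(n) = s_(n+1) − s_(0) = -2**(n + 3)*factorial(n + 2) − (-4) = -8*2**n*factorial(n + 2) + 4.

S(n) = -8*2**n*factorial(n + 2) + 4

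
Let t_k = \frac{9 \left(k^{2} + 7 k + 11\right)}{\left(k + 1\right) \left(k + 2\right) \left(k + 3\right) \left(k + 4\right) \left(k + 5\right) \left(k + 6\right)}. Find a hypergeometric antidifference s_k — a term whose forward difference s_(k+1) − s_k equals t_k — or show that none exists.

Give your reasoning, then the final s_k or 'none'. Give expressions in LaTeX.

s_k = \frac{k \left(k^{2} + 9 k + 23\right)}{5 \left(k^{3} + 9 k^{2} + 23 k + 15\right)}

Step 1: r(k) = (k + 1)*(7*k + (k + 1)**2 + 18)/((k + 7)*(k**2 + 7*k + 11)).
Gosper form: A/B · C(k+1)/C(k) with A=k + 1, B=k + 7, C=k**2 + 7*k + 11.
Solve (k + 1)·f(k+1) − (k + 6)·f(k) = k**2 + 7*k + 11.
Degrees (1,1,2) ⇒ d ≤ 5.
Solve for f: f(k) = k*(k + 2)*(k + 4)*(k**2 + 9*k + 23)/45 (degree 5 ≤ 5).
R(k) = B(k−1)·f(k)/C(k) = k*(k + 2)*(k + 4)*(k + 6)*(k**2 + 9*k + 23)/(45*(k**2 + 7*k + 11)); s_k = R·t_k = k*(k**2 + 9*k + 23)/(5*(k**3 + 9*k**2 + 23*k + 15)).
Verify: 9*(k**2 + 7*k + 11)/(k**6 + 21*k**5 + 175*k**4 + 735*k**3 + 1624*k**2 + 1764*k + 720) matches t_k.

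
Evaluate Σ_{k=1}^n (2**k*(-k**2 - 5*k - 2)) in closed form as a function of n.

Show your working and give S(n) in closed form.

The ratio is 2*(k**2 + 7*k + 8)/(k**2 + 5*k + 2).
Normal form (A,B,C) = (2, 1, k**2 + 5*k + 2).
Set up (2)·f(k+1) − (1)·f(k) − (k**2 + 5*k + 2) = 0.
deg f ≤ 2 (via 0,0,2).
Match coefficients ⇒ f(k) = (k - 1)*(k + 2).
So s_k = (B(k−1)f/C)·t_k = ((k - 1)*(k + 2)/(k**2 + 5*k + 2))·t_k = 2**k*(-k**2 - k + 2).
Verify: 2**k*(-k**2 - 5*k - 2) matches t_k.
Telescope: S(n) = s_(n+1) − s_(1) = 2**(n + 1)*n*(-n - 3) − (0) = 2**(n + 1)*n*(-n - 3).

S(n) = 2**(n + 1)*n*(-n - 3)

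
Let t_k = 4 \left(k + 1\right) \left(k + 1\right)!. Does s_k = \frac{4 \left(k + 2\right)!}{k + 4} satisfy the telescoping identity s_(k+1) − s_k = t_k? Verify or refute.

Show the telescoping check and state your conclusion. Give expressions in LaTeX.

s_(k+1) = 4*factorial(k + 3)/(k + 5)
s_(k+1) − s_k = 4*(k**2 + 6*k + 7)*factorial(k + 2)/((k + 4)*(k + 5))
(s_(k+1) − s_k) − t_k = -8*(k**2 + 5*k + 3)*factorial(k + 1)/((k + 4)*(k + 5))

Invalid: residual - \frac{8 \left(k^{2} + 5 k + 3\right) \left(k + 1\right)!}{\left(k + 4\right) \left(k + 5\right)} ≠ 0.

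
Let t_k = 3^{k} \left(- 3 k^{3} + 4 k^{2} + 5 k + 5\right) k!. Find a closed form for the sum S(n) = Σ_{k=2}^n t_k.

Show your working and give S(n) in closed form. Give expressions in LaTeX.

Step 1: r(k) = 3*(3*k**4 + 8*k**3 + k**2 - 15*k - 11)/(3*k**3 - 4*k**2 - 5*k - 5).
Factor: A=3*k + 3; B=1; C=k**3 - 4*k**2/3 - 5*k/3 - 5/3.
Solve (3*k + 3)·f(k+1) − (1)·f(k) = k**3 - 4*k**2/3 - 5*k/3 - 5/3.
d = 2 from the (1,0,3) case.
Solve for f: f(k) = (k**2 - 4*k + 2)/3 (degree 2 ≤ 2).
Get s_k = R·t_k = -3**k*(k**2 - 4*k + 2)*factorial(k) with R(k) = B(k−1)f(k)/C(k) = (k**2 - 4*k + 2)/(3*k**3 - 4*k**2 - 5*k - 5).
Verify: 3**k*(-3*k**3 + 4*k**2 + 5*k + 5)*factorial(k) matches t_k.
Telescope: S(n) = s_(n+1) − s_(2) = 3**(n + 1)*(-n**2 + 2*n + 1)*factorial(n + 1) − (36) = -3*3**n*n**3*factorial(n) + 3*3**n*n**2*factorial(n) + 9*3**n*n*factorial(n) + 3*3**n*factorial(n) - 36.

S(n) = - 3 \cdot 3^{n} n^{3} n! + 3 \cdot 3^{n} n^{2} n! + 9 \cdot 3^{n} n n! + 3 \cdot 3^{n} n! - 36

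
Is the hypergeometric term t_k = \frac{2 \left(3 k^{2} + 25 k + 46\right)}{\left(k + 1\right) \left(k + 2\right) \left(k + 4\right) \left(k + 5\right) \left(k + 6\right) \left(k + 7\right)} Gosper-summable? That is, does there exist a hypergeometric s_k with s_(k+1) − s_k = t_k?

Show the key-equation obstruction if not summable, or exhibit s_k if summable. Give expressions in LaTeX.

r(k) = (k + 1)*(k + 4)*(25*k + 3*(k + 1)**2 + 71)/((k + 3)*(k + 8)*(3*k**2 + 25*k + 46)) after simplifying.
Gosper form: A/B · C(k+1)/C(k) with A=k + 1, B=k + 8, C=k**3 + 34*k**2/3 + 121*k/3 + 46.
Solve (k + 1)·f(k+1) − (k + 7)·f(k) = k**3 + 34*k**2/3 + 121*k/3 + 46.
d = 6 from the (1,1,3) case.
Match coefficients ⇒ f(k) = k*(k + 2)*(k + 3)*(k + 5)*(k**2 + 11*k + 34)/72.
Certificate R = B(k−1)f/C = k*(k + 2)*(k + 5)*(k + 7)*(k**2 + 11*k + 34)/(24*(3*k**2 + 25*k + 46)) gives s_k = k*(k**2 + 11*k + 34)/(12*(k**3 + 11*k**2 + 34*k + 24)).
Check: Δs_k = 2*(3*k**2 + 25*k + 46)/(k**6 + 25*k**5 + 247*k**4 + 1219*k**3 + 3112*k**2 + 3796*k + 1680). ✓

Yes. s_k = \frac{k \left(k^{2} + 11 k + 34\right)}{12 \left(k^{3} + 11 k^{2} + 34 k + 24\right)}.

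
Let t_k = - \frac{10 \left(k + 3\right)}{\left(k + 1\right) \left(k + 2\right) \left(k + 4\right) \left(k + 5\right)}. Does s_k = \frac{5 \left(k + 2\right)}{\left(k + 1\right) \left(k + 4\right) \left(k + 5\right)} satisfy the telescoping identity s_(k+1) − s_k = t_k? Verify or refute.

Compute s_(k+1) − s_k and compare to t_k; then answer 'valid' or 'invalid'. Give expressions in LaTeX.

s_(k+1) = 5*(k + 3)/((k + 2)*(k + 5)*(k + 6))
s_(k+1) − s_k = 5*(-2*k**2 - 9*k - 12)/(k**5 + 18*k**4 + 121*k**3 + 372*k**2 + 508*k + 240)
(s_(k+1) − s_k) − t_k = 15*(3*k + 8)/(k**5 + 18*k**4 + 121*k**3 + 372*k**2 + 508*k + 240)

Invalid: residual \frac{15 \left(3 k + 8\right)}{k^{5} + 18 k^{4} + 121 k^{3} + 372 k^{2} + 508 k + 240} ≠ 0.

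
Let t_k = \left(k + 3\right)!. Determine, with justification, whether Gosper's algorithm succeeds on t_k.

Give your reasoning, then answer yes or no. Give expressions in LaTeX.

No — key equation has no polynomial f.

r(k) = k + 4 after simplifying.
A = k + 4, B = 1, C = 1.
Solve (k + 4)·f(k+1) − (1)·f(k) = 1.
Bound: deg f ≤ -1.
deg f ≤ -1 is impossible — no certificate.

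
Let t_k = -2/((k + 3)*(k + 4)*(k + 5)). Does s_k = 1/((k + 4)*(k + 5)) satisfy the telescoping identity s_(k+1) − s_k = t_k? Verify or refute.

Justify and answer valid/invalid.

s_(k+1) = 1/((k + 5)*(k + 6))
s_(k+1) − s_k = -2/(k**3 + 15*k**2 + 74*k + 120)
(s_(k+1) − s_k) − t_k = 6/(k**4 + 18*k**3 + 119*k**2 + 342*k + 360)

Invalid: residual 6/(k**4 + 18*k**3 + 119*k**2 + 342*k + 360) ≠ 0.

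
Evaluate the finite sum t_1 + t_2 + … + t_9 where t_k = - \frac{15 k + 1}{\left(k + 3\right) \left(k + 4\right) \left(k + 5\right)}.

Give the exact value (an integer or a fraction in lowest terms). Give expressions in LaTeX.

Compute t_(k+1)/t_k: get (k + 3)*(15*k + 16)/((k + 6)*(15*k + 1)).
Take A(k)=k + 3, B(k)=k + 6, C(k)=k + 1/15.
Key eq: (k + 3)·f(k+1) = (k + 5)·f(k) + (k + 1/15).
From deg A=1, deg B=1, deg C=1: d=2.
Match coefficients ⇒ f(k) = k*(23*k - 19)/180.
Certificate R = B(k−1)f/C = k*(k + 5)*(23*k - 19)/(12*(15*k + 1)) gives s_k = k*(19 - 23*k)/(12*(k + 3)*(k + 4)).
Verify: (-15*k - 1)/(k**3 + 12*k**2 + 47*k + 60) matches t_k.
Sum = s_(10) − s_(1); s_(10) = -1055/1092, s_(1) = -1/60 ⇒ -432/455.

Σ = -432/455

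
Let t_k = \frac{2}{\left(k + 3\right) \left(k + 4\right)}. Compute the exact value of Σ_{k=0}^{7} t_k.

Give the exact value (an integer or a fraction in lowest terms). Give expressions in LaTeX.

Σ = 16/33

r(k) = (k + 3)/(k + 5) after simplifying.
Gosper form: A/B · C(k+1)/C(k) with A=k + 3, B=k + 5, C=1.
Key eq: (k + 3)·f(k+1) = (k + 4)·f(k) + (1).
deg f ≤ 1 (via 1,1,0).
Solving with deg f ≤ 1: f(k) = k/3.
So s_k = (B(k−1)f/C)·t_k = (k*(k + 4)/3)·t_k = 2*k/(3*(k + 3)).
s_(k+1) − s_k = 2/(k**2 + 7*k + 12) = t_k.
Σ_(k=0)^(7) t_k = s_(8) − s_(0) = 16/33 − (0) = 16/33.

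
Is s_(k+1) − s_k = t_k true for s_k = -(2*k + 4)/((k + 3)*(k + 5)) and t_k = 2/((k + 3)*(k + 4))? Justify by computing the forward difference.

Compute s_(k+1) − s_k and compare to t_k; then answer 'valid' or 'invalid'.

s_(k+1) = 2*(-k - 3)/((k + 4)*(k + 6))
s_(k+1) − s_k = 2*(k**2 + 5*k + 3)/(k**4 + 18*k**3 + 119*k**2 + 342*k + 360)
(s_(k+1) − s_k) − t_k = 6*(-2*k - 9)/(k**4 + 18*k**3 + 119*k**2 + 342*k + 360)

Invalid: residual 6*(-2*k - 9)/(k**4 + 18*k**3 + 119*k**2 + 342*k + 360) ≠ 0.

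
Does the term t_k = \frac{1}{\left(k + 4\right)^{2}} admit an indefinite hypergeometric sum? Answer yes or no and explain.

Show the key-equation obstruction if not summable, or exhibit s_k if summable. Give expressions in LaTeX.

No — key equation has no polynomial f.

t_(k+1)/t_k = (k + 4)**2/(k + 5)**2.
Factor: A=k**2 + 8*k + 16; B=k**2 + 10*k + 25; C=1.
Need (k**2 + 8*k + 16)·f(k+1) − (k**2 + 8*k + 16)·f(k) = 1.
deg f ≤ 0 (via 2,2,0).
Put f(k) = c0: A·f(k+1) − B(k−1)·f(k) − C = -1; need -1 = 0 — inconsistent ⇒ no f, not summable.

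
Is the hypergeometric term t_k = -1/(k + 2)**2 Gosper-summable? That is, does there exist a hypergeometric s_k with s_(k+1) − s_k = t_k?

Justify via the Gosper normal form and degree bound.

No; the coefficient equations for f are inconsistent.

t_(k+1)/t_k = (k + 2)**2/(k + 3)**2.
A = k**2 + 4*k + 4, B = k**2 + 6*k + 9, C = 1.
Need (k**2 + 4*k + 4)·f(k+1) − (k**2 + 4*k + 4)·f(k) = 1.
deg f ≤ 0 (via 2,2,0).
Generic f = c0 gives residual -1; -1 = 0 cannot hold, so t_k is not Gosper-summable.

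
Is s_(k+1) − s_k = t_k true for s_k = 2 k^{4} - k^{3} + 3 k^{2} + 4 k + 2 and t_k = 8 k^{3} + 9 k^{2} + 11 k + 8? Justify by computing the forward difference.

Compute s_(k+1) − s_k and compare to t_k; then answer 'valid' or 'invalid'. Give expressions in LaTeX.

s_(k+1) = 2*k**4 + 7*k**3 + 12*k**2 + 15*k + 10
s_(k+1) − s_k = 8*k**3 + 9*k**2 + 11*k + 8
(s_(k+1) − s_k) − t_k = 0

valid (s_(k+1) − s_k reduces to t_k)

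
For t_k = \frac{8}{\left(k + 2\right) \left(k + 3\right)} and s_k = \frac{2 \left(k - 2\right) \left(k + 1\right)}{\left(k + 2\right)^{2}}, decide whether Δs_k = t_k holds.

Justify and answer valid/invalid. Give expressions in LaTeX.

s_(k+1) = 2*(k - 1)*(k + 2)/(k + 3)**2
s_(k+1) − s_k = 2*(5*k**2 + 17*k + 10)/(k**4 + 10*k**3 + 37*k**2 + 60*k + 36)
(s_(k+1) − s_k) − t_k = 2*(k**2 - 3*k - 14)/(k**4 + 10*k**3 + 37*k**2 + 60*k + 36)

Invalid: residual \frac{2 \left(k^{2} - 3 k - 14\right)}{k^{4} + 10 k^{3} + 37 k^{2} + 60 k + 36} ≠ 0.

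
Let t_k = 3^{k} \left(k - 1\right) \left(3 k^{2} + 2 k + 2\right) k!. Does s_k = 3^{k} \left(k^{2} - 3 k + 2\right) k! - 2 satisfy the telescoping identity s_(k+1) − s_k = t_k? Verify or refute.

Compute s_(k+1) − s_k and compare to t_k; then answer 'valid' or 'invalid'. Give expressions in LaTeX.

valid (s_(k+1) − s_k reduces to t_k)

s_(k+1) = 3**(k + 1)*k**3*factorial(k) - 3**(k + 1)*k*factorial(k) - 2
s_(k+1) − s_k = 3**k*(k - 1)*(3*k**2 + 2*k + 2)*factorial(k)
(s_(k+1) − s_k) − t_k = 0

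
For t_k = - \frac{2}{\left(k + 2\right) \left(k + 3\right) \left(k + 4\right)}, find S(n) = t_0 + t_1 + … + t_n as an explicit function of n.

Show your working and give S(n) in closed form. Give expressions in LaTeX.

S(n) = \frac{- n^{2} - 7 n - 6}{6 \left(n^{2} + 7 n + 12\right)}

Compute t_(k+1)/t_k: get (k + 2)/(k + 5).
Gosper form: A/B · C(k+1)/C(k) with A=k + 2, B=k + 5, C=1.
Set up (k + 2)·f(k+1) − (k + 4)·f(k) − (1) = 0.
d = 2 from the (1,1,0) case.
Coefficient equations give f(k) = k*(k + 5)/12.
Then R = B(k−1)f/C = k*(k + 4)*(k + 5)/12, so s_k = R(k)·t_k = k*(-k - 5)/(6*(k + 2)*(k + 3)).
s_(k+1) − s_k = -2/(k**3 + 9*k**2 + 26*k + 24) = t_k.
Σ_(k=0)^n t_k = s_(n+1) − s_(0) = ((-n**2 - 7*n - 6)/(6*(n**2 + 7*n + 12))) − (0), i.e. (-n**2 - 7*n - 6)/(6*(n**2 + 7*n + 12)).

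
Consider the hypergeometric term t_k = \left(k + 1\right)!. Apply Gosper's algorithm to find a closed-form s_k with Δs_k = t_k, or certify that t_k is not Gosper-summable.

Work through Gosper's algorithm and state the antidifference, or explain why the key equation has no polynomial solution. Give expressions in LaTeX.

Ratio r(k) = k + 2.
Take A(k)=k + 2, B(k)=1, C(k)=1.
Set up (k + 2)·f(k+1) − (1)·f(k) − (1) = 0.
deg f ≤ -1 (via 1,0,0).
d = -1 < 0 ⇒ no nonzero polynomial f; not summable.

none — t_k is not Gosper-summable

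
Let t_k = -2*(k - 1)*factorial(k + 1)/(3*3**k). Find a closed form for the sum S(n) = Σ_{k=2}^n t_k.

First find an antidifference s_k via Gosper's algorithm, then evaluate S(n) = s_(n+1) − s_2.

S(n) = 4/3 - 2*factorial(n + 2)/(3*3**n)

Ratio r(k) = k*(k + 2)/(3*(k - 1)).
So A=k/3 + 2/3 and B=1, with C=k - 1.
Key eq: (k/3 + 2/3)·f(k+1) = (1)·f(k) + (k - 1).
d = 0 from the (1,0,1) case.
Match coefficients ⇒ f(k) = 3.
Then R = B(k−1)f/C = 3/(k - 1), so s_k = R(k)·t_k = -2*factorial(k + 1)/3**k.
Verify: -2*(k - 1)*factorial(k + 1)/(3*3**k) matches t_k.
Evaluate: s_(n+1) = -2*3**(-n - 1)*factorial(n + 2); subtract s_(2) = -4/3 ⇒ S(n) = 4/3 - 2*factorial(n + 2)/(3*3**n).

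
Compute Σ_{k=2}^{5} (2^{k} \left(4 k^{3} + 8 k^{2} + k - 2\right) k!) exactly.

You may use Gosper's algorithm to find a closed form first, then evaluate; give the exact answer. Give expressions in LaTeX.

Compute t_(k+1)/t_k: get 2*(4*k**4 + 24*k**3 + 49*k**2 + 40*k + 11)/(4*k**3 + 8*k**2 + k - 2).
Gosper form: A/B · C(k+1)/C(k) with A=2*k + 2, B=1, C=k**3 + 2*k**2 + k/4 - 1/2.
Key eq: (2*k + 2)·f(k+1) = (1)·f(k) + (k**3 + 2*k**2 + k/4 - 1/2).
deg f ≤ 2 (via 1,0,3).
Match coefficients ⇒ f(k) = (2*k**2 - k - 4)/4.
Then R = B(k−1)f/C = (2*k**2 - k - 4)/(4*k**3 + 8*k**2 + k - 2), so s_k = R(k)·t_k = 2**k*(2*k**2 - k - 4)*factorial(k).
Δs = 2**k*(4*k**3 + 8*k**2 + k - 2)*factorial(k), as required.
Telescoping: Σ = s_(6) − s_(2) = 2856960 − (16) = 2856944.

Σ = 2856944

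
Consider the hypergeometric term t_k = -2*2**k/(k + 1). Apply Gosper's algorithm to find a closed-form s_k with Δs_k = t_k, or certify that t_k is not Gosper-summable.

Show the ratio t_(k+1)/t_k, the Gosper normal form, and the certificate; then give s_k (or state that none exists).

no hypergeometric antidifference exists

Compute t_(k+1)/t_k: get 2*(k + 1)/(k + 2).
Factor: A=2*k + 2; B=k + 2; C=1.
Need (2*k + 2)·f(k+1) − (k + 1)·f(k) = 1.
From deg A=1, deg B=1, deg C=0: d=-1.
d = -1 < 0 ⇒ no nonzero polynomial f; not summable.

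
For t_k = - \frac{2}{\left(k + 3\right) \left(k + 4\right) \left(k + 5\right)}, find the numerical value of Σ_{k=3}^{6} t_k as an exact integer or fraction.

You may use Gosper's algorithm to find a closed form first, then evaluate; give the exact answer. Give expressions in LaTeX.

Σ = -17/1155

The ratio is (k + 3)/(k + 6).
Normal form (A,B,C) = (k + 3, k + 6, 1).
Set up (k + 3)·f(k+1) − (k + 5)·f(k) − (1) = 0.
deg f ≤ 2 (via 1,1,0).
Solving with deg f ≤ 2: f(k) = k*(k + 7)/24.
R(k) = B(k−1)·f(k)/C(k) = k*(k + 5)*(k + 7)/24; s_k = R·t_k = k*(-k - 7)/(12*(k + 3)*(k + 4)).
Δs = -2/(k**3 + 12*k**2 + 47*k + 60), as required.
Sum = s_(7) − s_(3); s_(7) = -49/660, s_(3) = -5/84 ⇒ -17/1155.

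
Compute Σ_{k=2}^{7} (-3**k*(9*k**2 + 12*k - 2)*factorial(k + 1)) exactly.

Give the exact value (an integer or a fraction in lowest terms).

t_(k+1)/t_k = 3*(9*k**3 + 48*k**2 + 79*k + 38)/(9*k**2 + 12*k - 2).
Factor: A=3*k + 6; B=1; C=k**2 + 4*k/3 - 2/9.
Solve (3*k + 6)·f(k+1) − (1)·f(k) = k**2 + 4*k/3 - 2/9.
deg f ≤ 1 (via 1,0,2).
Coefficient equations give f(k) = (3*k - 4)/9.
Get s_k = R·t_k = -3**k*(3*k - 4)*factorial(k + 1) with R(k) = B(k−1)f(k)/C(k) = (3*k - 4)/(9*k**2 + 12*k - 2).
s_(k+1) − s_k = -3**k*(9*k**2 + 12*k - 2)*factorial(k + 1) = t_k.
Sum = s_(8) − s_(2); s_(8) = -47617113600, s_(2) = -108 ⇒ -47617113492.

Σ = -47617113492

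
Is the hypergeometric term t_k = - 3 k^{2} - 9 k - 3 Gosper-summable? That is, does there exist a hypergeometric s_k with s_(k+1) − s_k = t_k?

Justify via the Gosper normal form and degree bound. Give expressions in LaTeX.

Yes. s_k = k \left(- k^{2} - 3 k + 1\right).

t_(k+1)/t_k = (k**2 + 5*k + 5)/(k**2 + 3*k + 1).
So A=1 and B=1, with C=k**2 + 3*k + 1.
Key eq: (1)·f(k+1) = (1)·f(k) + (k**2 + 3*k + 1).
Degrees (0,0,2) ⇒ d ≤ 3.
Solving with deg f ≤ 3: f(k) = k*(k**2 + 3*k - 1)/3.
Get s_k = R·t_k = k*(-k**2 - 3*k + 1) with R(k) = B(k−1)f(k)/C(k) = k*(k**2 + 3*k - 1)/(3*(k**2 + 3*k + 1)).
Δs = -3*k**2 - 9*k - 3, as required.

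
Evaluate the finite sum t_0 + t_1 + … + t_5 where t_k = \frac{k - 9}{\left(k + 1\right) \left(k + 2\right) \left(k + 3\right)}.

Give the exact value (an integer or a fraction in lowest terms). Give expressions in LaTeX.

Step 1: r(k) = (k - 8)*(k + 1)/((k - 9)*(k + 4)).
Normal form (A,B,C) = (k + 1, k + 4, k - 9).
Set up (k + 1)·f(k+1) − (k + 3)·f(k) − (k - 9) = 0.
From deg A=1, deg B=1, deg C=1: d=2.
Solving with deg f ≤ 2: f(k) = -k*(2*k + 7).
Get s_k = R·t_k = k*(-2*k - 7)/((k + 1)*(k + 2)) with R(k) = B(k−1)f(k)/C(k) = -k*(k + 3)*(2*k + 7)/(k - 9).
Δs = (k - 9)/(k**3 + 6*k**2 + 11*k + 6), as required.
Telescoping: Σ = s_(6) − s_(0) = -57/28 − (0) = -57/28.

Σ = -57/28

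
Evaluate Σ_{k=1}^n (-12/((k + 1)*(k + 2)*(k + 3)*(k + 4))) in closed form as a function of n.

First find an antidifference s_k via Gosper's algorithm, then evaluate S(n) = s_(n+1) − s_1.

S(n) = n*(-n**2 - 9*n - 26)/(6*(n**3 + 9*n**2 + 26*n + 24))

t_(k+1)/t_k = (k + 1)/(k + 5).
So A=k + 1 and B=k + 5, with C=1.
Set up (k + 1)·f(k+1) − (k + 4)·f(k) − (1) = 0.
d = 3 from the (1,1,0) case.
Solve for f: f(k) = k*(k**2 + 6*k + 11)/18 (degree 3 ≤ 3).
Get s_k = R·t_k = 2*k*(-k**2 - 6*k - 11)/(3*(k + 1)*(k + 2)*(k + 3)) with R(k) = B(k−1)f(k)/C(k) = k*(k + 4)*(k**2 + 6*k + 11)/18.
s_(k+1) − s_k = -12/(k**4 + 10*k**3 + 35*k**2 + 50*k + 24) = t_k.
Σ_(k=1)^n t_k = s_(n+1) − s_(1) = (2*(-n**3 - 9*n**2 - 26*n - 18)/(3*(n**3 + 9*n**2 + 26*n + 24))) − (-1/2), i.e. n*(-n**2 - 9*n - 26)/(6*(n**3 + 9*n**2 + 26*n + 24)).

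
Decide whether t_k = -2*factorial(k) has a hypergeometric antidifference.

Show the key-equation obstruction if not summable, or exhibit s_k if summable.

No; the degree bound rules out any f.

Ratio r(k) = k + 1.
A = k + 1, B = 1, C = 1.
Solve (k + 1)·f(k+1) − (1)·f(k) = 1.
Bound: deg f ≤ -1.
deg f ≤ -1 is impossible — no certificate.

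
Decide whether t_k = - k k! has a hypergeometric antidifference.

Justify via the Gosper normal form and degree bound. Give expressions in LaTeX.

t_(k+1)/t_k = (k + 1)**2/k.
Gosper form: A/B · C(k+1)/C(k) with A=k + 1, B=1, C=k.
Set up (k + 1)·f(k+1) − (1)·f(k) − (k) = 0.
Bound: deg f ≤ 0.
Match coefficients ⇒ f(k) = 1.
Certificate R = B(k−1)f/C = 1/k gives s_k = -factorial(k).
Verify: -k*factorial(k) matches t_k.

Yes. s_k = - k!.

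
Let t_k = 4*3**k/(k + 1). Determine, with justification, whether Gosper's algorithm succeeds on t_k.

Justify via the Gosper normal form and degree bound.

No — t_k has no hypergeometric antidifference.

Step 1: r(k) = 3*(k + 1)/(k + 2).
Gosper form: A/B · C(k+1)/C(k) with A=3*k + 3, B=k + 2, C=1.
f must satisfy (3*k + 3)·f(k+1) − (k + 1)·f(k) = 1.
From deg A=1, deg B=1, deg C=0: d=-1.
d = -1 < 0 ⇒ no nonzero polynomial f; not summable.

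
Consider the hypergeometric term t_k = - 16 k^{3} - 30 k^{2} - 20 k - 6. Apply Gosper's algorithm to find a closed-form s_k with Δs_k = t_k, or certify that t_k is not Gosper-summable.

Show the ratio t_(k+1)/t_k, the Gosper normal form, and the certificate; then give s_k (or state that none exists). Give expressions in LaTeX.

Step 1: r(k) = (8*k**3 + 39*k**2 + 64*k + 36)/(8*k**3 + 15*k**2 + 10*k + 3).
Gosper form: A/B · C(k+1)/C(k) with A=1, B=1, C=k**3 + 15*k**2/8 + 5*k/4 + 3/8.
Set up (1)·f(k+1) − (1)·f(k) − (k**3 + 15*k**2/8 + 5*k/4 + 3/8) = 0.
d = 4 from the (0,0,3) case.
A polynomial solution: f(k) = k*(k + 1)*(4*k**2 - 2*k + 1)/16.
Certificate R = B(k−1)f/C = k*(4*k**2 - 2*k + 1)/(2*(8*k**2 + 7*k + 3)) gives s_k = k*(-4*k**3 - 2*k**2 + k - 1).
s_(k+1) − s_k = -16*k**3 - 30*k**2 - 20*k - 6 = t_k.

s_k = k \left(- 4 k^{3} - 2 k^{2} + k - 1\right)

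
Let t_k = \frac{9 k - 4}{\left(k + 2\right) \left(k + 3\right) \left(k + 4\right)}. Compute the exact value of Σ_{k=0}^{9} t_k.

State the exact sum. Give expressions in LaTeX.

The ratio is (k + 2)*(9*k + 5)/((k + 5)*(9*k - 4)).
Take A(k)=k + 2, B(k)=k + 5, C(k)=k - 4/9.
Set up (k + 2)·f(k+1) − (k + 4)·f(k) − (k - 4/9) = 0.
d = 2 from the (1,1,1) case.
Solve for f: f(k) = k*(7*k - 19)/54 (degree 2 ≤ 2).
Get s_k = R·t_k = k*(7*k - 19)/(6*(k + 2)*(k + 3)) with R(k) = B(k−1)f(k)/C(k) = k*(k + 4)*(7*k - 19)/(6*(9*k - 4)).
Δs = (9*k - 4)/(k**3 + 9*k**2 + 26*k + 24), as required.
Telescoping: Σ = s_(10) − s_(0) = 85/156 − (0) = 85/156.

Σ = 85/156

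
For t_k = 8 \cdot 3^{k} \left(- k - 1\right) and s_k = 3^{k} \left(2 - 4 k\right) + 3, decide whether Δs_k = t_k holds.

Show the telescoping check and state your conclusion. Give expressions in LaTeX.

Valid — Δs_k = t_k.

s_(k+1) = -12*3**k*k - 6*3**k + 3
s_(k+1) − s_k = 8*3**k*(-k - 1)
(s_(k+1) − s_k) − t_k = 0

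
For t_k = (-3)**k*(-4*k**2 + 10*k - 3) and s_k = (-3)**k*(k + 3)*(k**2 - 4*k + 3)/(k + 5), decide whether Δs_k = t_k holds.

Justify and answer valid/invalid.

Invalid: residual (-3)**k*(8*k**3 + 22*k**2 - 102*k + 36)/(k**2 + 11*k + 30) ≠ 0.

s_(k+1) = 3*(-3)**k*k*(-k**2 - 2*k + 8)/(k + 6)
s_(k+1) − s_k = (-3)**k*(-4*k**4 - 26*k**3 + 9*k**2 + 165*k - 54)/(k**2 + 11*k + 30)
(s_(k+1) − s_k) − t_k = (-3)**k*(8*k**3 + 22*k**2 - 102*k + 36)/(k**2 + 11*k + 30)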